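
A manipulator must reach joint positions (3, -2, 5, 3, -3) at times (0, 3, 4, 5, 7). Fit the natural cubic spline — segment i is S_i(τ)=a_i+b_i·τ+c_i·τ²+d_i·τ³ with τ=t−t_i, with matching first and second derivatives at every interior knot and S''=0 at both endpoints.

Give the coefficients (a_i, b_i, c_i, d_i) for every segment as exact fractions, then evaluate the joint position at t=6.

  seg 0: a=3 b=-3161/534 c=0 d=757/1602
  seg 1: a=-2 b=1826/267 c=757/178 d=-2185/534
  seg 2: a=5 b=1639/534 c=-714/89 d=1577/534
  seg 3: a=3 b=-1099/267 c=149/178 d=-149/1068
S(6) = -149/356

Δ: Δ0=-5/3, Δ1=7, Δ2=-2, Δ3=-3
row 1: diag=8, rhs=52; c'=1/8, d'=13/2
row 2: denom=4−1·1/8=31/8; d'=(-54−1·13/2)/(31/8)=-484/31
row 3: denom=6−1·8/31=178/31; d'=(-6−1·-484/31)/(178/31)=149/89
back: M3=149/89
back: M2=-484/31−8/31·149/89=-1428/89
back: M1=13/2−1/8·-1428/89=757/89
M: M0=0, M1=757/89, M2=-1428/89, M3=149/89, M4=0
seg 0: a=3, c=M0/2=0, d=(M1−M0)/(6·3)=757/1602, b=Δ0−h0·(2M0+M1)/6=-3161/534
seg 1: a=-2, c=M1/2=757/178, d=(M2−M1)/(6·1)=-2185/534, b=Δ1−h1·(2M1+M2)/6=1826/267
seg 2: a=5, c=M2/2=-714/89, d=(M3−M2)/(6·1)=1577/534, b=Δ2−h2·(2M2+M3)/6=1639/534
seg 3: a=3, c=M3/2=149/178, d=(M4−M3)/(6·2)=-149/1068, b=Δ3−h3·(2M3+M4)/6=-1099/267
t_q=6 → seg 3, τ=1; S=3+-1099/267·τ+149/178·τ²+-149/1068·τ³=-149/356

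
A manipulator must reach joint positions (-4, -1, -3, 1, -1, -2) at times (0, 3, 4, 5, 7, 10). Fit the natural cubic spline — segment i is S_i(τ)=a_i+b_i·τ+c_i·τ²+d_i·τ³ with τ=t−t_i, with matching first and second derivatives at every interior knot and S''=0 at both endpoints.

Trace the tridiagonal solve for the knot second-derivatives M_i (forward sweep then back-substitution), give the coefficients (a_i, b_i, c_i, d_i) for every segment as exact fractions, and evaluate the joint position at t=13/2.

  seg 0: a=-4 b=593/207 c=0 d=-386/1863
  seg 1: a=-1 b=-565/207 c=-386/207 d=179/69
  seg 2: a=-3 b=274/207 c=1225/207 d=-671/207
  seg 3: a=1 b=79/23 c=-788/207 d=329/414
  seg 4: a=-1 b=-467/207 c=199/207 d=-199/1863
S(13/2) = 99/368

Δ: Δ0=1, Δ1=-2, Δ2=4, Δ3=-1, Δ4=-1/3
row 1: diag=8, rhs=-18; c'=1/8, d'=-9/4
row 2: denom=4−1·1/8=31/8; d'=(36−1·-9/4)/(31/8)=306/31
row 3: denom=6−1·8/31=178/31; d'=(-30−1·306/31)/(178/31)=-618/89
row 4: denom=10−2·31/89=828/89; d'=(4−2·-618/89)/(828/89)=398/207
back: M4=398/207
back: M3=-618/89−31/89·398/207=-1576/207
back: M2=306/31−8/31·-1576/207=2450/207
back: M1=-9/4−1/8·2450/207=-772/207
M: M0=0, M1=-772/207, M2=2450/207, M3=-1576/207, M4=398/207, M5=0
seg 0: a=-4, c=M0/2=0, d=(M1−M0)/(6·3)=-386/1863, b=Δ0−h0·(2M0+M1)/6=593/207
seg 1: a=-1, c=M1/2=-386/207, d=(M2−M1)/(6·1)=179/69, b=Δ1−h1·(2M1+M2)/6=-565/207
seg 2: a=-3, c=M2/2=1225/207, d=(M3−M2)/(6·1)=-671/207, b=Δ2−h2·(2M2+M3)/6=274/207
seg 3: a=1, c=M3/2=-788/207, d=(M4−M3)/(6·2)=329/414, b=Δ3−h3·(2M3+M4)/6=79/23
seg 4: a=-1, c=M4/2=199/207, d=(M5−M4)/(6·3)=-199/1863, b=Δ4−h4·(2M4+M5)/6=-467/207
t_q=13/2 → seg 3, τ=3/2; S=1+79/23·τ+-788/207·τ²+329/414·τ³=99/368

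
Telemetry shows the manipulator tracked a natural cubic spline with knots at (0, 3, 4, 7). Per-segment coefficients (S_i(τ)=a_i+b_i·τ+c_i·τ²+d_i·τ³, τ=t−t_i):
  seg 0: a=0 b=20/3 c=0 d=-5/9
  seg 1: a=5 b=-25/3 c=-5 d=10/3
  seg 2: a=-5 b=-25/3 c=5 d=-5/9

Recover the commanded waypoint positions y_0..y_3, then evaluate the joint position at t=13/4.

y_0=0 y_1=5 y_2=-5 y_3=0
S(13/4) = 85/32

y_0 = S_0(0) = a_0 = 0
y_1 = S_1(0) = a_1 = 5
y_2 = S_2(0) = a_2 = -5
y_3 = S_2(3) = 0
t_q=13/4 is in segment 1 (τ=1/4); S_1(τ)=85/32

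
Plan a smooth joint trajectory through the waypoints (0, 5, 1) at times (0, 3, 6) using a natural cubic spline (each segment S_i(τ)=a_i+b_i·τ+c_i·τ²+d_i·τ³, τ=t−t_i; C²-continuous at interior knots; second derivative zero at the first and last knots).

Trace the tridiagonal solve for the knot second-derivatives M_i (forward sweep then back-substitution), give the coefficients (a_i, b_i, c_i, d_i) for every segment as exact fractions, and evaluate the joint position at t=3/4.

  seg 0: a=0 b=29/12 c=0 d=-1/12
  seg 1: a=5 b=1/6 c=-3/4 d=1/12
S(3/4) = 455/256

Δ: Δ0=5/3, Δ1=-4/3
row 1: diag=12, rhs=-18; c'=1/4, d'=-3/2
back: M1=-3/2
M: M0=0, M1=-3/2, M2=0
seg 0: a=0, c=M0/2=0, d=(M1−M0)/(6·3)=-1/12, b=Δ0−h0·(2M0+M1)/6=29/12
seg 1: a=5, c=M1/2=-3/4, d=(M2−M1)/(6·3)=1/12, b=Δ1−h1·(2M1+M2)/6=1/6
t_q=3/4 → seg 0, τ=3/4; S=0+29/12·τ+0·τ²+-1/12·τ³=455/256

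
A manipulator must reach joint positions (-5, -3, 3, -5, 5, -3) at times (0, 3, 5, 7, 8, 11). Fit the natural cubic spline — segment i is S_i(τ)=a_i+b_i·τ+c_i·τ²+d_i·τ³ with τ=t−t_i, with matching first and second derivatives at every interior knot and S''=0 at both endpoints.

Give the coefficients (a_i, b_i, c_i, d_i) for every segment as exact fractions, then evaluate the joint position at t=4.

Δ: Δ0=2/3, Δ1=3, Δ2=-4, Δ3=10, Δ4=-8/3
row 1: diag=10, rhs=14; c'=1/5, d'=7/5
row 2: denom=8−2·1/5=38/5; d'=(-42−2·7/5)/(38/5)=-112/19
row 3: denom=6−2·5/19=104/19; d'=(84−2·-112/19)/(104/19)=35/2
row 4: denom=8−1·19/104=813/104; d'=(-76−1·35/2)/(813/104)=-9724/813
back: M4=-9724/813
back: M3=35/2−19/104·-9724/813=16004/813
back: M2=-112/19−5/19·16004/813=-9004/813
back: M1=7/5−1/5·-9004/813=2939/813
M: M0=0, M1=2939/813, M2=-9004/813, M3=16004/813, M4=-9724/813, M5=0
seg 0: a=-5, c=M0/2=0, d=(M1−M0)/(6·3)=2939/14634, b=Δ0−h0·(2M0+M1)/6=-1855/1626
seg 1: a=-3, c=M1/2=2939/1626, d=(M2−M1)/(6·2)=-1327/1084, b=Δ1−h1·(2M1+M2)/6=3481/813
seg 2: a=3, c=M2/2=-4502/813, d=(M3−M2)/(6·2)=2084/813, b=Δ2−h2·(2M2+M3)/6=-2584/813
seg 3: a=-5, c=M3/2=8002/813, d=(M4−M3)/(6·1)=-4288/813, b=Δ3−h3·(2M3+M4)/6=1472/271
seg 4: a=5, c=M4/2=-4862/813, d=(M5−M4)/(6·3)=4862/7317, b=Δ4−h4·(2M4+M5)/6=7556/813
t_q=4 → seg 1, τ=1; S=-3+3481/813·τ+2939/1626·τ²+-1327/1084·τ³=6065/3252

  seg 0: a=-5 b=-1855/1626 c=0 d=2939/14634
  seg 1: a=-3 b=3481/813 c=2939/1626 d=-1327/1084
  seg 2: a=3 b=-2584/813 c=-4502/813 d=2084/813
  seg 3: a=-5 b=1472/271 c=8002/813 d=-4288/813
  seg 4: a=5 b=7556/813 c=-4862/813 d=4862/7317
S(4) = 6065/3252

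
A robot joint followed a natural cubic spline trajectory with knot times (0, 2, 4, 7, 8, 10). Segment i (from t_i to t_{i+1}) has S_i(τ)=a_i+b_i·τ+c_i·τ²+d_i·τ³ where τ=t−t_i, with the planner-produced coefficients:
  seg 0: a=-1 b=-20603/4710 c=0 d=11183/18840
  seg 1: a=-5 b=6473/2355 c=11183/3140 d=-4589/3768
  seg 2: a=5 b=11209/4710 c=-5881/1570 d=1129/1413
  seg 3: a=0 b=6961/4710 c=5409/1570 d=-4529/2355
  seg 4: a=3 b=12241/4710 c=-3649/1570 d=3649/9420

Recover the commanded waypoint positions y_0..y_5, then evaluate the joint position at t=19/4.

y_0 = S_0(0) = a_0 = -1
y_1 = S_1(0) = a_1 = -5
y_2 = S_2(0) = a_2 = 5
y_3 = S_3(0) = a_3 = 0
y_4 = S_4(0) = a_4 = 3
y_5 = S_4(2) = 2
t_q=19/4 is in segment 2 (τ=3/4); S_2(τ)=251949/50240

y_0=-1 y_1=-5 y_2=5 y_3=0 y_4=3 y_5=2
S(19/4) = 251949/50240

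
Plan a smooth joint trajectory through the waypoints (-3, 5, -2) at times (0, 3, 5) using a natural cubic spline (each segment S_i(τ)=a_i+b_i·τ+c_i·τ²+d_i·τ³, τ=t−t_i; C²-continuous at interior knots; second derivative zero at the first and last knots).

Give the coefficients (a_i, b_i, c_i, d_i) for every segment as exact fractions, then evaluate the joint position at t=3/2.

Δ: Δ0=8/3, Δ1=-7/2
row 1: diag=10, rhs=-37; c'=1/5, d'=-37/10
back: M1=-37/10
M: M0=0, M1=-37/10, M2=0
seg 0: a=-3, c=M0/2=0, d=(M1−M0)/(6·3)=-37/180, b=Δ0−h0·(2M0+M1)/6=271/60
seg 1: a=5, c=M1/2=-37/20, d=(M2−M1)/(6·2)=37/120, b=Δ1−h1·(2M1+M2)/6=-31/30
t_q=3/2 → seg 0, τ=3/2; S=-3+271/60·τ+0·τ²+-37/180·τ³=493/160

  seg 0: a=-3 b=271/60 c=0 d=-37/180
  seg 1: a=5 b=-31/30 c=-37/20 d=37/120
S(3/2) = 493/160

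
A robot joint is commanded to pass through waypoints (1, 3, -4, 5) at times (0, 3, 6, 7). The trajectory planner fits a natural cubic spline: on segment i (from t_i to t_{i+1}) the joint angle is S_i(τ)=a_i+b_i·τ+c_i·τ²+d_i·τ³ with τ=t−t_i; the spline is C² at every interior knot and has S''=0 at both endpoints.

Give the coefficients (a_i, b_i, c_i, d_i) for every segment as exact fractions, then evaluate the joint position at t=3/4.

  seg 0: a=1 b=8/3 c=0 d=-2/9
  seg 1: a=3 b=-10/3 c=-2 d=7/9
  seg 2: a=-4 b=17/3 c=5 d=-5/3
S(3/4) = 93/32

Δ: Δ0=2/3, Δ1=-7/3, Δ2=9
row 1: diag=12, rhs=-18; c'=1/4, d'=-3/2
row 2: denom=8−3·1/4=29/4; d'=(68−3·-3/2)/(29/4)=10
back: M2=10
back: M1=-3/2−1/4·10=-4
M: M0=0, M1=-4, M2=10, M3=0
seg 0: a=1, c=M0/2=0, d=(M1−M0)/(6·3)=-2/9, b=Δ0−h0·(2M0+M1)/6=8/3
seg 1: a=3, c=M1/2=-2, d=(M2−M1)/(6·3)=7/9, b=Δ1−h1·(2M1+M2)/6=-10/3
seg 2: a=-4, c=M2/2=5, d=(M3−M2)/(6·1)=-5/3, b=Δ2−h2·(2M2+M3)/6=17/3
t_q=3/4 → seg 0, τ=3/4; S=1+8/3·τ+0·τ²+-2/9·τ³=93/32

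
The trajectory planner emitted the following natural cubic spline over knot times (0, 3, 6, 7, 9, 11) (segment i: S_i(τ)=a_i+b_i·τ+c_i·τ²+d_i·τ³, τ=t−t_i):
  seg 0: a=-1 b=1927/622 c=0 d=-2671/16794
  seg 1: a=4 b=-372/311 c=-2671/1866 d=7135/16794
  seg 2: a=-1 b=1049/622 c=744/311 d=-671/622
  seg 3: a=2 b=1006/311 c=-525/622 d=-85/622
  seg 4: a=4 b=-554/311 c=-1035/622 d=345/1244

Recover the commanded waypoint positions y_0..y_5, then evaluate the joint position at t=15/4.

y_0=-1 y_1=4 y_2=-1 y_3=2 y_4=4 y_5=-4
S(15/4) = 98603/39808

y_0 = S_0(0) = a_0 = -1
y_1 = S_1(0) = a_1 = 4
y_2 = S_2(0) = a_2 = -1
y_3 = S_3(0) = a_3 = 2
y_4 = S_4(0) = a_4 = 4
y_5 = S_4(2) = -4
t_q=15/4 is in segment 1 (τ=3/4); S_1(τ)=98603/39808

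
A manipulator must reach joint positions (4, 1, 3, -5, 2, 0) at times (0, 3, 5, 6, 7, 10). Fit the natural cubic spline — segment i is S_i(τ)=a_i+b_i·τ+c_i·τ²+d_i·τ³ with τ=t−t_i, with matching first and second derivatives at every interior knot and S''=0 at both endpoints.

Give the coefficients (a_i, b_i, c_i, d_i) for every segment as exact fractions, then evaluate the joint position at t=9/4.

Δ: Δ0=-1, Δ1=1, Δ2=-8, Δ3=7, Δ4=-2/3
row 1: diag=10, rhs=12; c'=1/5, d'=6/5
row 2: denom=6−2·1/5=28/5; d'=(-54−2·6/5)/(28/5)=-141/14
row 3: denom=4−1·5/28=107/28; d'=(90−1·-141/14)/(107/28)=2802/107
row 4: denom=8−1·28/107=828/107; d'=(-46−1·2802/107)/(828/107)=-1931/207
back: M4=-1931/207
back: M3=2802/107−28/107·-1931/207=5926/207
back: M2=-141/14−5/28·5926/207=-3143/207
back: M1=6/5−1/5·-3143/207=877/207
M: M0=0, M1=877/207, M2=-3143/207, M3=5926/207, M4=-1931/207, M5=0
seg 0: a=4, c=M0/2=0, d=(M1−M0)/(6·3)=877/3726, b=Δ0−h0·(2M0+M1)/6=-1291/414
seg 1: a=1, c=M1/2=877/414, d=(M2−M1)/(6·2)=-335/207, b=Δ1−h1·(2M1+M2)/6=670/207
seg 2: a=3, c=M2/2=-3143/414, d=(M3−M2)/(6·1)=3023/414, b=Δ2−h2·(2M2+M3)/6=-532/69
seg 3: a=-5, c=M3/2=2963/207, d=(M4−M3)/(6·1)=-291/46, b=Δ3−h3·(2M3+M4)/6=-409/414
seg 4: a=2, c=M4/2=-1931/414, d=(M5−M4)/(6·3)=1931/3726, b=Δ4−h4·(2M4+M5)/6=1793/207
t_q=9/4 → seg 0, τ=9/4; S=4+-1291/414·τ+0·τ²+877/3726·τ³=-987/2944

  seg 0: a=4 b=-1291/414 c=0 d=877/3726
  seg 1: a=1 b=670/207 c=877/414 d=-335/207
  seg 2: a=3 b=-532/69 c=-3143/414 d=3023/414
  seg 3: a=-5 b=-409/414 c=2963/207 d=-291/46
  seg 4: a=2 b=1793/207 c=-1931/414 d=1931/3726
S(9/4) = -987/2944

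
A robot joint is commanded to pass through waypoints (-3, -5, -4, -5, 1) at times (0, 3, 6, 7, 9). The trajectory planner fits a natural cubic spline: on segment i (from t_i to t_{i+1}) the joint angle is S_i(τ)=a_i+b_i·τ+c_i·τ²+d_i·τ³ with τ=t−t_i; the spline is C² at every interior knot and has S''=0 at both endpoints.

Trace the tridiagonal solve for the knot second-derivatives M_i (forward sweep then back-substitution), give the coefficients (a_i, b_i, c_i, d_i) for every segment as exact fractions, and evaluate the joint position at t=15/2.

  seg 0: a=-3 b=-589/510 c=0 d=83/1530
  seg 1: a=-5 b=79/255 c=83/170 d=-49/306
  seg 2: a=-4 b=-553/510 c=-81/85 d=529/510
  seg 3: a=-5 b=31/255 c=367/170 d=-367/1020
S(15/2) = -12089/2720

Δ: Δ0=-2/3, Δ1=1/3, Δ2=-1, Δ3=3
row 1: diag=12, rhs=6; c'=1/4, d'=1/2
row 2: denom=8−3·1/4=29/4; d'=(-8−3·1/2)/(29/4)=-38/29
row 3: denom=6−1·4/29=170/29; d'=(24−1·-38/29)/(170/29)=367/85
back: M3=367/85
back: M2=-38/29−4/29·367/85=-162/85
back: M1=1/2−1/4·-162/85=83/85
M: M0=0, M1=83/85, M2=-162/85, M3=367/85, M4=0
seg 0: a=-3, c=M0/2=0, d=(M1−M0)/(6·3)=83/1530, b=Δ0−h0·(2M0+M1)/6=-589/510
seg 1: a=-5, c=M1/2=83/170, d=(M2−M1)/(6·3)=-49/306, b=Δ1−h1·(2M1+M2)/6=79/255
seg 2: a=-4, c=M2/2=-81/85, d=(M3−M2)/(6·1)=529/510, b=Δ2−h2·(2M2+M3)/6=-553/510
seg 3: a=-5, c=M3/2=367/170, d=(M4−M3)/(6·2)=-367/1020, b=Δ3−h3·(2M3+M4)/6=31/255
t_q=15/2 → seg 3, τ=1/2; S=-5+31/255·τ+367/170·τ²+-367/1020·τ³=-12089/2720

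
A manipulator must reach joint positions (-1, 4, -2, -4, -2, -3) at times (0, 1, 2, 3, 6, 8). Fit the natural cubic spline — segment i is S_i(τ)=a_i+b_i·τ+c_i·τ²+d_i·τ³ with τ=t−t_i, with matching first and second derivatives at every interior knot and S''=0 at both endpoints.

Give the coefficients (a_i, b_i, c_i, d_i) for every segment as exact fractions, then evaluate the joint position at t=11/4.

Δ: Δ0=5, Δ1=-6, Δ2=-2, Δ3=2/3, Δ4=-1/2
row 1: diag=4, rhs=-66; c'=1/4, d'=-33/2
row 2: denom=4−1·1/4=15/4; d'=(24−1·-33/2)/(15/4)=54/5
row 3: denom=8−1·4/15=116/15; d'=(16−1·54/5)/(116/15)=39/58
row 4: denom=10−3·45/116=1025/116; d'=(-7−3·39/58)/(1025/116)=-1046/1025
back: M4=-1046/1025
back: M3=39/58−45/116·-1046/1025=219/205
back: M2=54/5−4/15·219/205=10778/1025
back: M1=-33/2−1/4·10778/1025=-19607/1025
M: M0=0, M1=-19607/1025, M2=10778/1025, M3=219/205, M4=-1046/1025, M5=0
seg 0: a=-1, c=M0/2=0, d=(M1−M0)/(6·1)=-19607/6150, b=Δ0−h0·(2M0+M1)/6=50357/6150
seg 1: a=4, c=M1/2=-19607/2050, d=(M2−M1)/(6·1)=6077/1230, b=Δ1−h1·(2M1+M2)/6=-4232/3075
seg 2: a=-2, c=M2/2=5389/1025, d=(M3−M2)/(6·1)=-9683/6150, b=Δ2−h2·(2M2+M3)/6=-34951/6150
seg 3: a=-4, c=M3/2=219/410, d=(M4−M3)/(6·3)=-2141/18450, b=Δ3−h3·(2M3+M4)/6=334/3075
seg 4: a=-2, c=M4/2=-523/1025, d=(M5−M4)/(6·2)=523/6150, b=Δ4−h4·(2M4+M5)/6=1109/6150
t_q=11/4 → seg 2, τ=3/4; S=-2+-34951/6150·τ+5389/1025·τ²+-9683/6150·τ³=-104151/26240

  seg 0: a=-1 b=50357/6150 c=0 d=-19607/6150
  seg 1: a=4 b=-4232/3075 c=-19607/2050 d=6077/1230
  seg 2: a=-2 b=-34951/6150 c=5389/1025 d=-9683/6150
  seg 3: a=-4 b=334/3075 c=219/410 d=-2141/18450
  seg 4: a=-2 b=1109/6150 c=-523/1025 d=523/6150
S(11/4) = -104151/26240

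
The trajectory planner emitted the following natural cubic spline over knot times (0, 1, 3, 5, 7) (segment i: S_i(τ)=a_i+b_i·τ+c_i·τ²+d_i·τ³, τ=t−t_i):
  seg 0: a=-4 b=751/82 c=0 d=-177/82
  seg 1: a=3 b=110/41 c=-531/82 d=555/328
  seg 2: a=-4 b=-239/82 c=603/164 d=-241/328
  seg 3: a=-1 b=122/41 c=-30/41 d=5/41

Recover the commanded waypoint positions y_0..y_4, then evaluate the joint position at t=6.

y_0 = S_0(0) = a_0 = -4
y_1 = S_1(0) = a_1 = 3
y_2 = S_2(0) = a_2 = -4
y_3 = S_3(0) = a_3 = -1
y_4 = S_3(2) = 3
t_q=6 is in segment 3 (τ=1); S_3(τ)=56/41

y_0=-4 y_1=3 y_2=-4 y_3=-1 y_4=3
S(6) = 56/41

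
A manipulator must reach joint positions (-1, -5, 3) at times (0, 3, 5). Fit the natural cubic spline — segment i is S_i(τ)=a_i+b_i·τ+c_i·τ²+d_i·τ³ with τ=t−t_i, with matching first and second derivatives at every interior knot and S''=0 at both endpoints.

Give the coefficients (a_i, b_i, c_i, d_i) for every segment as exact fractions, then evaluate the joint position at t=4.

Δ: Δ0=-4/3, Δ1=4
row 1: diag=10, rhs=32; c'=1/5, d'=16/5
back: M1=16/5
M: M0=0, M1=16/5, M2=0
seg 0: a=-1, c=M0/2=0, d=(M1−M0)/(6·3)=8/45, b=Δ0−h0·(2M0+M1)/6=-44/15
seg 1: a=-5, c=M1/2=8/5, d=(M2−M1)/(6·2)=-4/15, b=Δ1−h1·(2M1+M2)/6=28/15
t_q=4 → seg 1, τ=1; S=-5+28/15·τ+8/5·τ²+-4/15·τ³=-9/5

  seg 0: a=-1 b=-44/15 c=0 d=8/45
  seg 1: a=-5 b=28/15 c=8/5 d=-4/15
S(4) = -9/5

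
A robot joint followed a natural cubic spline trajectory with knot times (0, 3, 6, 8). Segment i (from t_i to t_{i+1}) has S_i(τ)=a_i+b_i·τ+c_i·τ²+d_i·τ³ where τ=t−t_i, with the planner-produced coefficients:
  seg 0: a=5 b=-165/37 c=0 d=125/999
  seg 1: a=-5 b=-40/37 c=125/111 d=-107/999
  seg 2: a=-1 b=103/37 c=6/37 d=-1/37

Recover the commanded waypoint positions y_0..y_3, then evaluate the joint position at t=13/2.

y_0 = S_0(0) = a_0 = 5
y_1 = S_1(0) = a_1 = -5
y_2 = S_2(0) = a_2 = -1
y_3 = S_2(2) = 5
t_q=13/2 is in segment 2 (τ=1/2); S_2(τ)=127/296

y_0=5 y_1=-5 y_2=-1 y_3=5
S(13/2) = 127/296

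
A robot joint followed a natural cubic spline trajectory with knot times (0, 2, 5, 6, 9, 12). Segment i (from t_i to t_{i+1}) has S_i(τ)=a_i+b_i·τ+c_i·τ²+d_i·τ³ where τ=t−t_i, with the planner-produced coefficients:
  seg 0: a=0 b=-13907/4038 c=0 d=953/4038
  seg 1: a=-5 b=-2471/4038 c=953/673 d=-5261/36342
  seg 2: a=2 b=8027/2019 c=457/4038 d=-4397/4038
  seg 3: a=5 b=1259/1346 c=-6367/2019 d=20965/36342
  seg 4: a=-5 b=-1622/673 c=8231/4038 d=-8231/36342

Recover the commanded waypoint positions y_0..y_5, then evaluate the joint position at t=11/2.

y_0=0 y_1=-5 y_2=2 y_3=5 y_4=-5 y_5=0
S(11/2) = 125341/32304

y_0 = S_0(0) = a_0 = 0
y_1 = S_1(0) = a_1 = -5
y_2 = S_2(0) = a_2 = 2
y_3 = S_3(0) = a_3 = 5
y_4 = S_4(0) = a_4 = -5
y_5 = S_4(3) = 0
t_q=11/2 is in segment 2 (τ=1/2); S_2(τ)=125341/32304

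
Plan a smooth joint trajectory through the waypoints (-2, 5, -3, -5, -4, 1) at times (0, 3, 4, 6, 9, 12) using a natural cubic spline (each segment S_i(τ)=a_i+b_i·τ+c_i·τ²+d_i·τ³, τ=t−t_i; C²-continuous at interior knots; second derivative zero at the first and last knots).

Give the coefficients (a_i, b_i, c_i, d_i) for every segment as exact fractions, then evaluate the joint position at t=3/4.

Δ: Δ0=7/3, Δ1=-8, Δ2=-1, Δ3=1/3, Δ4=5/3
row 1: diag=8, rhs=-62; c'=1/8, d'=-31/4
row 2: denom=6−1·1/8=47/8; d'=(42−1·-31/4)/(47/8)=398/47
row 3: denom=10−2·16/47=438/47; d'=(8−2·398/47)/(438/47)=-70/73
row 4: denom=12−3·47/146=1611/146; d'=(8−3·-70/73)/(1611/146)=1588/1611
back: M4=1588/1611
back: M3=-70/73−47/146·1588/1611=-2056/1611
back: M2=398/47−16/47·-2056/1611=14342/1611
back: M1=-31/4−1/8·14342/1611=-14278/1611
M: M0=0, M1=-14278/1611, M2=14342/1611, M3=-2056/1611, M4=1588/1611, M5=0
seg 0: a=-2, c=M0/2=0, d=(M1−M0)/(6·3)=-7139/14499, b=Δ0−h0·(2M0+M1)/6=10898/1611
seg 1: a=5, c=M1/2=-7139/1611, d=(M2−M1)/(6·1)=530/179, b=Δ1−h1·(2M1+M2)/6=-10519/1611
seg 2: a=-3, c=M2/2=7171/1611, d=(M3−M2)/(6·2)=-911/1074, b=Δ2−h2·(2M2+M3)/6=-10487/1611
seg 3: a=-5, c=M3/2=-1028/1611, d=(M4−M3)/(6·3)=1822/14499, b=Δ3−h3·(2M3+M4)/6=1799/1611
seg 4: a=-4, c=M4/2=794/1611, d=(M5−M4)/(6·3)=-794/14499, b=Δ4−h4·(2M4+M5)/6=1097/1611
t_q=3/4 → seg 0, τ=3/4; S=-2+10898/1611·τ+0·τ²+-7139/14499·τ³=32831/11456

  seg 0: a=-2 b=10898/1611 c=0 d=-7139/14499
  seg 1: a=5 b=-10519/1611 c=-7139/1611 d=530/179
  seg 2: a=-3 b=-10487/1611 c=7171/1611 d=-911/1074
  seg 3: a=-5 b=1799/1611 c=-1028/1611 d=1822/14499
  seg 4: a=-4 b=1097/1611 c=794/1611 d=-794/14499
S(3/4) = 32831/11456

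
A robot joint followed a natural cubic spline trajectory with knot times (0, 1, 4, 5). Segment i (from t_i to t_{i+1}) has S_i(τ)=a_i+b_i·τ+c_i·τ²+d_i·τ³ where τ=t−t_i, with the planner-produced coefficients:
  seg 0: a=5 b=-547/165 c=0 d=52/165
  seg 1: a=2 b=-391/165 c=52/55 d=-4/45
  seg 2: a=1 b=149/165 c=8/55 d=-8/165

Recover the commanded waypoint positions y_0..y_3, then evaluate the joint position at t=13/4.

y_0 = S_0(0) = a_0 = 5
y_1 = S_1(0) = a_1 = 2
y_2 = S_2(0) = a_2 = 1
y_3 = S_2(1) = 2
t_q=13/4 is in segment 1 (τ=9/4); S_1(τ)=389/880

y_0=5 y_1=2 y_2=1 y_3=2
S(13/4) = 389/880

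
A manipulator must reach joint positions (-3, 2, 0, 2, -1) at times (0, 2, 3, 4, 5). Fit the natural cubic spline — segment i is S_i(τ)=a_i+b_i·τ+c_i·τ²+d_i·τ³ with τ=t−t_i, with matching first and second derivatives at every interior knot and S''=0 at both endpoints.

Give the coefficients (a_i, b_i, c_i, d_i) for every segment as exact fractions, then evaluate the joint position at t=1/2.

  seg 0: a=-3 b=196/43 c=0 d=-177/344
  seg 1: a=2 b=-139/86 c=-531/172 d=465/172
  seg 2: a=0 b=55/172 c=216/43 d=-575/172
  seg 3: a=2 b=29/86 c=-861/172 d=287/172
S(1/2) = -2161/2752

Δ: Δ0=5/2, Δ1=-2, Δ2=2, Δ3=-3
row 1: diag=6, rhs=-27; c'=1/6, d'=-9/2
row 2: denom=4−1·1/6=23/6; d'=(24−1·-9/2)/(23/6)=171/23
row 3: denom=4−1·6/23=86/23; d'=(-30−1·171/23)/(86/23)=-861/86
back: M3=-861/86
back: M2=171/23−6/23·-861/86=432/43
back: M1=-9/2−1/6·432/43=-531/86
M: M0=0, M1=-531/86, M2=432/43, M3=-861/86, M4=0
seg 0: a=-3, c=M0/2=0, d=(M1−M0)/(6·2)=-177/344, b=Δ0−h0·(2M0+M1)/6=196/43
seg 1: a=2, c=M1/2=-531/172, d=(M2−M1)/(6·1)=465/172, b=Δ1−h1·(2M1+M2)/6=-139/86
seg 2: a=0, c=M2/2=216/43, d=(M3−M2)/(6·1)=-575/172, b=Δ2−h2·(2M2+M3)/6=55/172
seg 3: a=2, c=M3/2=-861/172, d=(M4−M3)/(6·1)=287/172, b=Δ3−h3·(2M3+M4)/6=29/86
t_q=1/2 → seg 0, τ=1/2; S=-3+196/43·τ+0·τ²+-177/344·τ³=-2161/2752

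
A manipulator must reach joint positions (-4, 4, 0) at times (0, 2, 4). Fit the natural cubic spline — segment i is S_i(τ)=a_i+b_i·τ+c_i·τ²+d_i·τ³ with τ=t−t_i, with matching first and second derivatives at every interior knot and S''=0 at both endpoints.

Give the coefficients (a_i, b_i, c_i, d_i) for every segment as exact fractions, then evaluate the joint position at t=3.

Δ: Δ0=4, Δ1=-2
row 1: diag=8, rhs=-36; c'=1/4, d'=-9/2
back: M1=-9/2
M: M0=0, M1=-9/2, M2=0
seg 0: a=-4, c=M0/2=0, d=(M1−M0)/(6·2)=-3/8, b=Δ0−h0·(2M0+M1)/6=11/2
seg 1: a=4, c=M1/2=-9/4, d=(M2−M1)/(6·2)=3/8, b=Δ1−h1·(2M1+M2)/6=1
t_q=3 → seg 1, τ=1; S=4+1·τ+-9/4·τ²+3/8·τ³=25/8

  seg 0: a=-4 b=11/2 c=0 d=-3/8
  seg 1: a=4 b=1 c=-9/4 d=3/8
S(3) = 25/8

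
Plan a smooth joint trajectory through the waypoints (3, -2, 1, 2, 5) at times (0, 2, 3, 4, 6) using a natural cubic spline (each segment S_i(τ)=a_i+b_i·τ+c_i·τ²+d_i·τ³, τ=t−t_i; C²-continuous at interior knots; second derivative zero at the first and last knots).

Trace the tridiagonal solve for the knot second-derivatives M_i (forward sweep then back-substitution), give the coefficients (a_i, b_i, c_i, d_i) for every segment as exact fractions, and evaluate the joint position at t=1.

  seg 0: a=3 b=-152/33 c=0 d=139/264
  seg 1: a=-2 b=113/66 c=139/44 d=-247/132
  seg 2: a=1 b=29/12 c=-27/11 d=137/132
  seg 3: a=2 b=41/66 c=29/44 d=-29/264
S(1) = -95/88

Δ: Δ0=-5/2, Δ1=3, Δ2=1, Δ3=3/2
row 1: diag=6, rhs=33; c'=1/6, d'=11/2
row 2: denom=4−1·1/6=23/6; d'=(-12−1·11/2)/(23/6)=-105/23
row 3: denom=6−1·6/23=132/23; d'=(3−1·-105/23)/(132/23)=29/22
back: M3=29/22
back: M2=-105/23−6/23·29/22=-54/11
back: M1=11/2−1/6·-54/11=139/22
M: M0=0, M1=139/22, M2=-54/11, M3=29/22, M4=0
seg 0: a=3, c=M0/2=0, d=(M1−M0)/(6·2)=139/264, b=Δ0−h0·(2M0+M1)/6=-152/33
seg 1: a=-2, c=M1/2=139/44, d=(M2−M1)/(6·1)=-247/132, b=Δ1−h1·(2M1+M2)/6=113/66
seg 2: a=1, c=M2/2=-27/11, d=(M3−M2)/(6·1)=137/132, b=Δ2−h2·(2M2+M3)/6=29/12
seg 3: a=2, c=M3/2=29/44, d=(M4−M3)/(6·2)=-29/264, b=Δ3−h3·(2M3+M4)/6=41/66
t_q=1 → seg 0, τ=1; S=3+-152/33·τ+0·τ²+139/264·τ³=-95/88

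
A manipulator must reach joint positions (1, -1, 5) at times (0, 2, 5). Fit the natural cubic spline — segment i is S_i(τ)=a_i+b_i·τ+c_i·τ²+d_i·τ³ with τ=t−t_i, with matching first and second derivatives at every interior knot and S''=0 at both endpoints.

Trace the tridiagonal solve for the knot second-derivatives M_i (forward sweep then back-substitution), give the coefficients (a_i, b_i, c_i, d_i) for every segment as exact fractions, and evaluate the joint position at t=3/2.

Δ: Δ0=-1, Δ1=2
row 1: diag=10, rhs=18; c'=3/10, d'=9/5
back: M1=9/5
M: M0=0, M1=9/5, M2=0
seg 0: a=1, c=M0/2=0, d=(M1−M0)/(6·2)=3/20, b=Δ0−h0·(2M0+M1)/6=-8/5
seg 1: a=-1, c=M1/2=9/10, d=(M2−M1)/(6·3)=-1/10, b=Δ1−h1·(2M1+M2)/6=1/5
t_q=3/2 → seg 0, τ=3/2; S=1+-8/5·τ+0·τ²+3/20·τ³=-143/160

  seg 0: a=1 b=-8/5 c=0 d=3/20
  seg 1: a=-1 b=1/5 c=9/10 d=-1/10
S(3/2) = -143/160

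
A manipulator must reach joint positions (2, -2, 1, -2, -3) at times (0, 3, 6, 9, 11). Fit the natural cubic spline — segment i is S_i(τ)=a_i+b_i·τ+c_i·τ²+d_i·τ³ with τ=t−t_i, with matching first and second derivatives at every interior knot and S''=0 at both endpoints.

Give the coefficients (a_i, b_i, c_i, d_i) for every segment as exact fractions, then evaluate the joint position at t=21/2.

Δ: Δ0=-4/3, Δ1=1, Δ2=-1, Δ3=-1/2
row 1: diag=12, rhs=14; c'=1/4, d'=7/6
row 2: denom=12−3·1/4=45/4; d'=(-12−3·7/6)/(45/4)=-62/45
row 3: denom=10−3·4/15=46/5; d'=(3−3·-62/45)/(46/5)=107/138
back: M3=107/138
back: M2=-62/45−4/15·107/138=-328/207
back: M1=7/6−1/4·-328/207=647/414
M: M0=0, M1=647/414, M2=-328/207, M3=107/138, M4=0
seg 0: a=2, c=M0/2=0, d=(M1−M0)/(6·3)=647/7452, b=Δ0−h0·(2M0+M1)/6=-1751/828
seg 1: a=-2, c=M1/2=647/828, d=(M2−M1)/(6·3)=-1303/7452, b=Δ1−h1·(2M1+M2)/6=95/414
seg 2: a=1, c=M2/2=-164/207, d=(M3−M2)/(6·3)=977/7452, b=Δ2−h2·(2M2+M3)/6=163/828
seg 3: a=-2, c=M3/2=107/276, d=(M4−M3)/(6·2)=-107/1656, b=Δ3−h3·(2M3+M4)/6=-421/414
t_q=21/2 → seg 3, τ=3/2; S=-2+-421/414·τ+107/276·τ²+-107/1656·τ³=-12679/4416

  seg 0: a=2 b=-1751/828 c=0 d=647/7452
  seg 1: a=-2 b=95/414 c=647/828 d=-1303/7452
  seg 2: a=1 b=163/828 c=-164/207 d=977/7452
  seg 3: a=-2 b=-421/414 c=107/276 d=-107/1656
S(21/2) = -12679/4416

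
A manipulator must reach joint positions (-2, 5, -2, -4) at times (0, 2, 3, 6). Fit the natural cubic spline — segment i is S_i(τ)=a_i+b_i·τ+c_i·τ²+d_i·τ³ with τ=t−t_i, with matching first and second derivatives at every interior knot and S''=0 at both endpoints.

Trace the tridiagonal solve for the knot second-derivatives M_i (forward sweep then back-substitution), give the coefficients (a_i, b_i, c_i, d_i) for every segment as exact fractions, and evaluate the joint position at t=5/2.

Δ: Δ0=7/2, Δ1=-7, Δ2=-2/3
row 1: diag=6, rhs=-63; c'=1/6, d'=-21/2
row 2: denom=8−1·1/6=47/6; d'=(38−1·-21/2)/(47/6)=291/47
back: M2=291/47
back: M1=-21/2−1/6·291/47=-542/47
M: M0=0, M1=-542/47, M2=291/47, M3=0
seg 0: a=-2, c=M0/2=0, d=(M1−M0)/(6·2)=-271/282, b=Δ0−h0·(2M0+M1)/6=2071/282
seg 1: a=5, c=M1/2=-271/47, d=(M2−M1)/(6·1)=833/282, b=Δ1−h1·(2M1+M2)/6=-1181/282
seg 2: a=-2, c=M2/2=291/94, d=(M3−M2)/(6·3)=-97/282, b=Δ2−h2·(2M2+M3)/6=-967/141
t_q=5/2 → seg 1, τ=1/2; S=5+-1181/282·τ+-271/47·τ²+833/282·τ³=1379/752

  seg 0: a=-2 b=2071/282 c=0 d=-271/282
  seg 1: a=5 b=-1181/282 c=-271/47 d=833/282
  seg 2: a=-2 b=-967/141 c=291/94 d=-97/282
S(5/2) = 1379/752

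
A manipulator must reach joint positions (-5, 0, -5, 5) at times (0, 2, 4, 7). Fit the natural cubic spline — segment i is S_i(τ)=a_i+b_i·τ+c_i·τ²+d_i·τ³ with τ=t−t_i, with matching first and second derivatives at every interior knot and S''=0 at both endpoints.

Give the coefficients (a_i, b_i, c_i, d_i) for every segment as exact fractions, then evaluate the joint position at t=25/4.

Δ: Δ0=5/2, Δ1=-5/2, Δ2=10/3
row 1: diag=8, rhs=-30; c'=1/4, d'=-15/4
row 2: denom=10−2·1/4=19/2; d'=(35−2·-15/4)/(19/2)=85/19
back: M2=85/19
back: M1=-15/4−1/4·85/19=-185/38
M: M0=0, M1=-185/38, M2=85/19, M3=0
seg 0: a=-5, c=M0/2=0, d=(M1−M0)/(6·2)=-185/456, b=Δ0−h0·(2M0+M1)/6=235/57
seg 1: a=0, c=M1/2=-185/76, d=(M2−M1)/(6·2)=355/456, b=Δ1−h1·(2M1+M2)/6=-85/114
seg 2: a=-5, c=M2/2=85/38, d=(M3−M2)/(6·3)=-85/342, b=Δ2−h2·(2M2+M3)/6=-65/57
t_q=25/4 → seg 2, τ=9/4; S=-5+-65/57·τ+85/38·τ²+-85/342·τ³=2255/2432

  seg 0: a=-5 b=235/57 c=0 d=-185/456
  seg 1: a=0 b=-85/114 c=-185/76 d=355/456
  seg 2: a=-5 b=-65/57 c=85/38 d=-85/342
S(25/4) = 2255/2432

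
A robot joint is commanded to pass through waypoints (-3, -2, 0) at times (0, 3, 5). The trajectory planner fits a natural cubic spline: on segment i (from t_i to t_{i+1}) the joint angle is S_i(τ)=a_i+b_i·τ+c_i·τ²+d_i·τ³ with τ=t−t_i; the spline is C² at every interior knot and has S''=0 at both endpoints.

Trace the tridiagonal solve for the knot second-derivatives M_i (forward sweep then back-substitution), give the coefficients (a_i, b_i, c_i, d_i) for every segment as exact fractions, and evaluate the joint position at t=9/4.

  seg 0: a=-3 b=2/15 c=0 d=1/45
  seg 1: a=-2 b=11/15 c=1/5 d=-1/30
S(9/4) = -783/320

Δ: Δ0=1/3, Δ1=1
row 1: diag=10, rhs=4; c'=1/5, d'=2/5
back: M1=2/5
M: M0=0, M1=2/5, M2=0
seg 0: a=-3, c=M0/2=0, d=(M1−M0)/(6·3)=1/45, b=Δ0−h0·(2M0+M1)/6=2/15
seg 1: a=-2, c=M1/2=1/5, d=(M2−M1)/(6·2)=-1/30, b=Δ1−h1·(2M1+M2)/6=11/15
t_q=9/4 → seg 0, τ=9/4; S=-3+2/15·τ+0·τ²+1/45·τ³=-783/320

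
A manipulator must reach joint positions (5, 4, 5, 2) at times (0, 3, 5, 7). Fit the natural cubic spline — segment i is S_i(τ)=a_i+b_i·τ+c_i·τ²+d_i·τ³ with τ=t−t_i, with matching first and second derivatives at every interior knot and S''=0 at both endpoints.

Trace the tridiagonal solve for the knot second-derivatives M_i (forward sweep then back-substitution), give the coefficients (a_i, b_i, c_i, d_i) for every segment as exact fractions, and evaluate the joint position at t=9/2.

  seg 0: a=5 b=-43/57 c=0 d=8/171
  seg 1: a=4 b=29/57 c=8/19 d=-97/456
  seg 2: a=5 b=-41/114 c=-65/76 d=65/456
S(9/2) = 6071/1216

Δ: Δ0=-1/3, Δ1=1/2, Δ2=-3/2
row 1: diag=10, rhs=5; c'=1/5, d'=1/2
row 2: denom=8−2·1/5=38/5; d'=(-12−2·1/2)/(38/5)=-65/38
back: M2=-65/38
back: M1=1/2−1/5·-65/38=16/19
M: M0=0, M1=16/19, M2=-65/38, M3=0
seg 0: a=5, c=M0/2=0, d=(M1−M0)/(6·3)=8/171, b=Δ0−h0·(2M0+M1)/6=-43/57
seg 1: a=4, c=M1/2=8/19, d=(M2−M1)/(6·2)=-97/456, b=Δ1−h1·(2M1+M2)/6=29/57
seg 2: a=5, c=M2/2=-65/76, d=(M3−M2)/(6·2)=65/456, b=Δ2−h2·(2M2+M3)/6=-41/114
t_q=9/2 → seg 1, τ=3/2; S=4+29/57·τ+8/19·τ²+-97/456·τ³=6071/1216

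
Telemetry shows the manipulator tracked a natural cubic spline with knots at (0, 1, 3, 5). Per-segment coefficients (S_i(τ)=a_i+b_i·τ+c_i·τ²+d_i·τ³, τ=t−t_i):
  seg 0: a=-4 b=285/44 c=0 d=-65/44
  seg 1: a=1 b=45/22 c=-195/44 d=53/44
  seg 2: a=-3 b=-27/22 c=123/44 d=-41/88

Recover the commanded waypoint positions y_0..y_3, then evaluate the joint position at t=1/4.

y_0=-4 y_1=1 y_2=-3 y_3=2
S(1/4) = -6769/2816

y_0 = S_0(0) = a_0 = -4
y_1 = S_1(0) = a_1 = 1
y_2 = S_2(0) = a_2 = -3
y_3 = S_2(2) = 2
t_q=1/4 is in segment 0 (τ=1/4); S_0(τ)=-6769/2816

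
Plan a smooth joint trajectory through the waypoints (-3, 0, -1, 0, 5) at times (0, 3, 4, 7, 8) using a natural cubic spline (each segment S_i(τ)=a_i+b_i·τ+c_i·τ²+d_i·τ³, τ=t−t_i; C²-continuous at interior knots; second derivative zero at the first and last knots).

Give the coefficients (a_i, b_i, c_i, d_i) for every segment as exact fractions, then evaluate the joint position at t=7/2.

  seg 0: a=-3 b=47/27 c=0 d=-20/243
  seg 1: a=0 b=-13/27 c=-20/27 d=2/9
  seg 2: a=-1 b=-35/27 c=-2/27 d=50/243
  seg 3: a=0 b=103/27 c=16/9 d=-16/27
S(7/2) = -43/108

Δ: Δ0=1, Δ1=-1, Δ2=1/3, Δ3=5
row 1: diag=8, rhs=-12; c'=1/8, d'=-3/2
row 2: denom=8−1·1/8=63/8; d'=(8−1·-3/2)/(63/8)=76/63
row 3: denom=8−3·8/21=48/7; d'=(28−3·76/63)/(48/7)=32/9
back: M3=32/9
back: M2=76/63−8/21·32/9=-4/27
back: M1=-3/2−1/8·-4/27=-40/27
M: M0=0, M1=-40/27, M2=-4/27, M3=32/9, M4=0
seg 0: a=-3, c=M0/2=0, d=(M1−M0)/(6·3)=-20/243, b=Δ0−h0·(2M0+M1)/6=47/27
seg 1: a=0, c=M1/2=-20/27, d=(M2−M1)/(6·1)=2/9, b=Δ1−h1·(2M1+M2)/6=-13/27
seg 2: a=-1, c=M2/2=-2/27, d=(M3−M2)/(6·3)=50/243, b=Δ2−h2·(2M2+M3)/6=-35/27
seg 3: a=0, c=M3/2=16/9, d=(M4−M3)/(6·1)=-16/27, b=Δ3−h3·(2M3+M4)/6=103/27
t_q=7/2 → seg 1, τ=1/2; S=0+-13/27·τ+-20/27·τ²+2/9·τ³=-43/108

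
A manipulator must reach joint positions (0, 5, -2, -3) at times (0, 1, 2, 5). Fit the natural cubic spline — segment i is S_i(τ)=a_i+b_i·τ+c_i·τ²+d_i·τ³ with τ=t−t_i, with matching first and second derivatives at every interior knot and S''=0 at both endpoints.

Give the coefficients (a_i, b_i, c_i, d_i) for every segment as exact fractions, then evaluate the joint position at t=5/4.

  seg 0: a=0 b=773/93 c=0 d=-308/93
  seg 1: a=5 b=-151/93 c=-308/31 d=424/93
  seg 2: a=-2 b=-727/93 c=116/31 d=-116/279
S(5/4) = 1003/248

Δ: Δ0=5, Δ1=-7, Δ2=-1/3
row 1: diag=4, rhs=-72; c'=1/4, d'=-18
row 2: denom=8−1·1/4=31/4; d'=(40−1·-18)/(31/4)=232/31
back: M2=232/31
back: M1=-18−1/4·232/31=-616/31
M: M0=0, M1=-616/31, M2=232/31, M3=0
seg 0: a=0, c=M0/2=0, d=(M1−M0)/(6·1)=-308/93, b=Δ0−h0·(2M0+M1)/6=773/93
seg 1: a=5, c=M1/2=-308/31, d=(M2−M1)/(6·1)=424/93, b=Δ1−h1·(2M1+M2)/6=-151/93
seg 2: a=-2, c=M2/2=116/31, d=(M3−M2)/(6·3)=-116/279, b=Δ2−h2·(2M2+M3)/6=-727/93
t_q=5/4 → seg 1, τ=1/4; S=5+-151/93·τ+-308/31·τ²+424/93·τ³=1003/248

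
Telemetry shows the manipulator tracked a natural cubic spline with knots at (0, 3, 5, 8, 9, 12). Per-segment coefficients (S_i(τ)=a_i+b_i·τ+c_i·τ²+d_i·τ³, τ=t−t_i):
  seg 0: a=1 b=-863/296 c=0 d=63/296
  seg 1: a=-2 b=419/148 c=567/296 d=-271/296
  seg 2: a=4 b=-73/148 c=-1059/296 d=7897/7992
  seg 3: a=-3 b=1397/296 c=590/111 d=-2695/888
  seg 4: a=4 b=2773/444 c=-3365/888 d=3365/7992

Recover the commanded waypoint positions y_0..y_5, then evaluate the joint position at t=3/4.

y_0 = S_0(0) = a_0 = 1
y_1 = S_1(0) = a_1 = -2
y_2 = S_2(0) = a_2 = 4
y_3 = S_3(0) = a_3 = -3
y_4 = S_4(0) = a_4 = 4
y_5 = S_4(3) = 0
t_q=3/4 is in segment 0 (τ=3/4); S_0(τ)=-20779/18944

y_0=1 y_1=-2 y_2=4 y_3=-3 y_4=4 y_5=0
S(3/4) = -20779/18944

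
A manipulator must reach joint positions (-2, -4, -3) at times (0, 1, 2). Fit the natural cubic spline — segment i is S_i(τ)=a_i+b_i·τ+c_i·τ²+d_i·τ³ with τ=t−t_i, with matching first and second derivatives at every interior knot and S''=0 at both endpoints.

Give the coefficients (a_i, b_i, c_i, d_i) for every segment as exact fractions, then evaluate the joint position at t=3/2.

  seg 0: a=-2 b=-11/4 c=0 d=3/4
  seg 1: a=-4 b=-1/2 c=9/4 d=-3/4
S(3/2) = -121/32

Δ: Δ0=-2, Δ1=1
row 1: diag=4, rhs=18; c'=1/4, d'=9/2
back: M1=9/2
M: M0=0, M1=9/2, M2=0
seg 0: a=-2, c=M0/2=0, d=(M1−M0)/(6·1)=3/4, b=Δ0−h0·(2M0+M1)/6=-11/4
seg 1: a=-4, c=M1/2=9/4, d=(M2−M1)/(6·1)=-3/4, b=Δ1−h1·(2M1+M2)/6=-1/2
t_q=3/2 → seg 1, τ=1/2; S=-4+-1/2·τ+9/4·τ²+-3/4·τ³=-121/32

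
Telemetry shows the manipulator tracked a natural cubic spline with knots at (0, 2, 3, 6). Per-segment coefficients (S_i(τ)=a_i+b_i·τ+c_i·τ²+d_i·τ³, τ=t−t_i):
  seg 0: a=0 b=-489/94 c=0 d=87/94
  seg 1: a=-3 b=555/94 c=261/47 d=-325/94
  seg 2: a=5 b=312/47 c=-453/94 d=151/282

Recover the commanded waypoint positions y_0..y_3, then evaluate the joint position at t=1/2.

y_0=0 y_1=-3 y_2=5 y_3=-4
S(1/2) = -1869/752

y_0 = S_0(0) = a_0 = 0
y_1 = S_1(0) = a_1 = -3
y_2 = S_2(0) = a_2 = 5
y_3 = S_2(3) = -4
t_q=1/2 is in segment 0 (τ=1/2); S_0(τ)=-1869/752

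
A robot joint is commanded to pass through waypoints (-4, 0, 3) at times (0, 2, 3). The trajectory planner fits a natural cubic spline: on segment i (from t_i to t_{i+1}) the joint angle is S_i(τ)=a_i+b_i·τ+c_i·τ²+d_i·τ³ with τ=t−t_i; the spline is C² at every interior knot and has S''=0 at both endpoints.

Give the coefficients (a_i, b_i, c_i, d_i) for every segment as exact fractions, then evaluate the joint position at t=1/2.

Δ: Δ0=2, Δ1=3
row 1: diag=6, rhs=6; c'=1/6, d'=1
back: M1=1
M: M0=0, M1=1, M2=0
seg 0: a=-4, c=M0/2=0, d=(M1−M0)/(6·2)=1/12, b=Δ0−h0·(2M0+M1)/6=5/3
seg 1: a=0, c=M1/2=1/2, d=(M2−M1)/(6·1)=-1/6, b=Δ1−h1·(2M1+M2)/6=8/3
t_q=1/2 → seg 0, τ=1/2; S=-4+5/3·τ+0·τ²+1/12·τ³=-101/32

  seg 0: a=-4 b=5/3 c=0 d=1/12
  seg 1: a=0 b=8/3 c=1/2 d=-1/6
S(1/2) = -101/32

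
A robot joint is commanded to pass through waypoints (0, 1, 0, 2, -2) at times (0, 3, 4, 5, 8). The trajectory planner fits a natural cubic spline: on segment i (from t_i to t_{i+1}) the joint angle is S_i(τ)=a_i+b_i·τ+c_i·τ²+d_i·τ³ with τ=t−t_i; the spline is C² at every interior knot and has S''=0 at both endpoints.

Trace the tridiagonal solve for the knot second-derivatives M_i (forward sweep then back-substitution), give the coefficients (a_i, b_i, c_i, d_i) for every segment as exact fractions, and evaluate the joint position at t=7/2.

  seg 0: a=0 b=143/120 c=0 d=-103/1080
  seg 1: a=1 b=-83/60 c=-103/120 d=149/120
  seg 2: a=0 b=5/8 c=43/15 d=-179/120
  seg 3: a=2 b=113/60 c=-193/120 d=193/1080
S(7/2) = 239/960

Δ: Δ0=1/3, Δ1=-1, Δ2=2, Δ3=-4/3
row 1: diag=8, rhs=-8; c'=1/8, d'=-1
row 2: denom=4−1·1/8=31/8; d'=(18−1·-1)/(31/8)=152/31
row 3: denom=8−1·8/31=240/31; d'=(-20−1·152/31)/(240/31)=-193/60
back: M3=-193/60
back: M2=152/31−8/31·-193/60=86/15
back: M1=-1−1/8·86/15=-103/60
M: M0=0, M1=-103/60, M2=86/15, M3=-193/60, M4=0
seg 0: a=0, c=M0/2=0, d=(M1−M0)/(6·3)=-103/1080, b=Δ0−h0·(2M0+M1)/6=143/120
seg 1: a=1, c=M1/2=-103/120, d=(M2−M1)/(6·1)=149/120, b=Δ1−h1·(2M1+M2)/6=-83/60
seg 2: a=0, c=M2/2=43/15, d=(M3−M2)/(6·1)=-179/120, b=Δ2−h2·(2M2+M3)/6=5/8
seg 3: a=2, c=M3/2=-193/120, d=(M4−M3)/(6·3)=193/1080, b=Δ3−h3·(2M3+M4)/6=113/60
t_q=7/2 → seg 1, τ=1/2; S=1+-83/60·τ+-103/120·τ²+149/120·τ³=239/960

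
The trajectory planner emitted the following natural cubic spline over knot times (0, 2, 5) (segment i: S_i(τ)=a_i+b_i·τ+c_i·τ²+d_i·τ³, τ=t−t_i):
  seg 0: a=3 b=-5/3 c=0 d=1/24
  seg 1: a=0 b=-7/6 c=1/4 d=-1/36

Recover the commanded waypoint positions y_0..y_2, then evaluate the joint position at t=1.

y_0 = S_0(0) = a_0 = 3
y_1 = S_1(0) = a_1 = 0
y_2 = S_1(3) = -2
t_q=1 is in segment 0 (τ=1); S_0(τ)=11/8

y_0=3 y_1=0 y_2=-2
S(1) = 11/8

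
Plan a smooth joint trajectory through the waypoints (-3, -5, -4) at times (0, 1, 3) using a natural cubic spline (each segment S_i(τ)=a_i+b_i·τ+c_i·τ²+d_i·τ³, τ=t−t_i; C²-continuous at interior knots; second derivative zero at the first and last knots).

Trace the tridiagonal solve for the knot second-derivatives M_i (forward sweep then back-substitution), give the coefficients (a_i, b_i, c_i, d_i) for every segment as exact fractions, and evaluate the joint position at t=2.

  seg 0: a=-3 b=-29/12 c=0 d=5/12
  seg 1: a=-5 b=-7/6 c=5/4 d=-5/24
S(2) = -41/8

Δ: Δ0=-2, Δ1=1/2
row 1: diag=6, rhs=15; c'=1/3, d'=5/2
back: M1=5/2
M: M0=0, M1=5/2, M2=0
seg 0: a=-3, c=M0/2=0, d=(M1−M0)/(6·1)=5/12, b=Δ0−h0·(2M0+M1)/6=-29/12
seg 1: a=-5, c=M1/2=5/4, d=(M2−M1)/(6·2)=-5/24, b=Δ1−h1·(2M1+M2)/6=-7/6
t_q=2 → seg 1, τ=1; S=-5+-7/6·τ+5/4·τ²+-5/24·τ³=-41/8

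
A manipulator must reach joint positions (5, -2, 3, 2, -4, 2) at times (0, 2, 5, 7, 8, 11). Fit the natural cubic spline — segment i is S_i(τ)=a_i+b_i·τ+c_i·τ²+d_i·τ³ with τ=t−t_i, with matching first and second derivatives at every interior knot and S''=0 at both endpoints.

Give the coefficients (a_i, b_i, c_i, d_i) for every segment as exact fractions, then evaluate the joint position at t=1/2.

Δ: Δ0=-7/2, Δ1=5/3, Δ2=-1/2, Δ3=-6, Δ4=2
row 1: diag=10, rhs=31; c'=3/10, d'=31/10
row 2: denom=10−3·3/10=91/10; d'=(-13−3·31/10)/(91/10)=-223/91
row 3: denom=6−2·20/91=506/91; d'=(-33−2·-223/91)/(506/91)=-2557/506
row 4: denom=8−1·91/506=3957/506; d'=(48−1·-2557/506)/(3957/506)=26845/3957
back: M4=26845/3957
back: M3=-2557/506−91/506·26845/3957=-24824/3957
back: M2=-223/91−20/91·-24824/3957=-4241/3957
back: M1=31/10−3/10·-4241/3957=4513/1319
M: M0=0, M1=4513/1319, M2=-4241/3957, M3=-24824/3957, M4=26845/3957, M5=0
seg 0: a=5, c=M0/2=0, d=(M1−M0)/(6·2)=4513/15828, b=Δ0−h0·(2M0+M1)/6=-36725/7914
seg 1: a=-2, c=M1/2=4513/2638, d=(M2−M1)/(6·3)=-8890/35613, b=Δ1−h1·(2M1+M2)/6=-9647/7914
seg 2: a=3, c=M2/2=-4241/7914, d=(M3−M2)/(6·2)=-2287/5276, b=Δ2−h2·(2M2+M3)/6=18247/7914
seg 3: a=2, c=M3/2=-12412/3957, d=(M4−M3)/(6·1)=5741/2638, b=Δ3−h3·(2M3+M4)/6=-39883/7914
seg 4: a=-4, c=M4/2=26845/7914, d=(M5−M4)/(6·3)=-26845/71226, b=Δ4−h4·(2M4+M5)/6=-18931/3957
t_q=1/2 → seg 0, τ=1/2; S=5+-36725/7914·τ+0·τ²+4513/15828·τ³=114611/42208

  seg 0: a=5 b=-36725/7914 c=0 d=4513/15828
  seg 1: a=-2 b=-9647/7914 c=4513/2638 d=-8890/35613
  seg 2: a=3 b=18247/7914 c=-4241/7914 d=-2287/5276
  seg 3: a=2 b=-39883/7914 c=-12412/3957 d=5741/2638
  seg 4: a=-4 b=-18931/3957 c=26845/7914 d=-26845/71226
S(1/2) = 114611/42208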